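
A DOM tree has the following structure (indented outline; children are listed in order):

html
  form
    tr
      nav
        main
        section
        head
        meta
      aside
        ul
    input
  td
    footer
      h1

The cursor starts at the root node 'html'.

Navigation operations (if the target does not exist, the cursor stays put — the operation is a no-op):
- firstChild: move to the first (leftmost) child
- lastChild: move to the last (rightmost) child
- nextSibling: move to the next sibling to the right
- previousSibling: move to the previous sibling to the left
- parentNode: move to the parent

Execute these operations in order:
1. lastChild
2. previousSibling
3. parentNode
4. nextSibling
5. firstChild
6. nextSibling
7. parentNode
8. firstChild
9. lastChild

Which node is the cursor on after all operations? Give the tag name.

Answer: input

Derivation:
After 1 (lastChild): td
After 2 (previousSibling): form
After 3 (parentNode): html
After 4 (nextSibling): html (no-op, stayed)
After 5 (firstChild): form
After 6 (nextSibling): td
After 7 (parentNode): html
After 8 (firstChild): form
After 9 (lastChild): input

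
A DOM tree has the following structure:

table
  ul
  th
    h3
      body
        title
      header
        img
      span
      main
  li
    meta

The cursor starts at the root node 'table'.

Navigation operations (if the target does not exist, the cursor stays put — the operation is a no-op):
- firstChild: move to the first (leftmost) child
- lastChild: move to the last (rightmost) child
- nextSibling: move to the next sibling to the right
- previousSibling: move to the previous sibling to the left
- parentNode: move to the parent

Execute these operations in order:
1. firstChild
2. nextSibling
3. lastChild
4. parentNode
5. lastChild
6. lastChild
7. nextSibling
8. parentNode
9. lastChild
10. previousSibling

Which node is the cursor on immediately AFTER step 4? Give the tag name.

After 1 (firstChild): ul
After 2 (nextSibling): th
After 3 (lastChild): h3
After 4 (parentNode): th

Answer: th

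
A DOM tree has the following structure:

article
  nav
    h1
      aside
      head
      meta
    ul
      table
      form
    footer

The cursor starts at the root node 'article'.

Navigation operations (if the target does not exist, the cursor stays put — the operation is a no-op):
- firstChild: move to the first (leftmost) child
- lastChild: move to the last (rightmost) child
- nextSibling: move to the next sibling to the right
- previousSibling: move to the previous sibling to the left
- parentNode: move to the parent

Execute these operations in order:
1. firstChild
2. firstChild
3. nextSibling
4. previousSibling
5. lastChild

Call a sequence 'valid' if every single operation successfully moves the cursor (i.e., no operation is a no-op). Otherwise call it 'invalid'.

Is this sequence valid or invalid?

After 1 (firstChild): nav
After 2 (firstChild): h1
After 3 (nextSibling): ul
After 4 (previousSibling): h1
After 5 (lastChild): meta

Answer: valid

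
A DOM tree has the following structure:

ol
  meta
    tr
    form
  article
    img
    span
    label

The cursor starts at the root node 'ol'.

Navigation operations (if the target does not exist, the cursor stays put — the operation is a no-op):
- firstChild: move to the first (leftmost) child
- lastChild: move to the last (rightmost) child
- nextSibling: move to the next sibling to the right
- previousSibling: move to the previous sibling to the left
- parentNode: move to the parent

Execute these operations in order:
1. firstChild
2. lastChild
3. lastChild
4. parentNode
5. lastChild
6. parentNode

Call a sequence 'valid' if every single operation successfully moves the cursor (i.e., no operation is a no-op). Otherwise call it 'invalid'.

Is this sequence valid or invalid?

After 1 (firstChild): meta
After 2 (lastChild): form
After 3 (lastChild): form (no-op, stayed)
After 4 (parentNode): meta
After 5 (lastChild): form
After 6 (parentNode): meta

Answer: invalid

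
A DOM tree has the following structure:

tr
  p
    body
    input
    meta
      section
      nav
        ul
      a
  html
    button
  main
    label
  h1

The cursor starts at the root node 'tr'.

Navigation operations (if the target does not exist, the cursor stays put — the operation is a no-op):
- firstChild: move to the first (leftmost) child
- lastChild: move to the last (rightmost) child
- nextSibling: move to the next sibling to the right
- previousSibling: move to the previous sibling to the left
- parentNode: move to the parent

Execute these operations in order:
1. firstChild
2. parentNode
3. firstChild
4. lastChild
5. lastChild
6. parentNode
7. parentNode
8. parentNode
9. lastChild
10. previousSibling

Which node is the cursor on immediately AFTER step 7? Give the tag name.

Answer: p

Derivation:
After 1 (firstChild): p
After 2 (parentNode): tr
After 3 (firstChild): p
After 4 (lastChild): meta
After 5 (lastChild): a
After 6 (parentNode): meta
After 7 (parentNode): p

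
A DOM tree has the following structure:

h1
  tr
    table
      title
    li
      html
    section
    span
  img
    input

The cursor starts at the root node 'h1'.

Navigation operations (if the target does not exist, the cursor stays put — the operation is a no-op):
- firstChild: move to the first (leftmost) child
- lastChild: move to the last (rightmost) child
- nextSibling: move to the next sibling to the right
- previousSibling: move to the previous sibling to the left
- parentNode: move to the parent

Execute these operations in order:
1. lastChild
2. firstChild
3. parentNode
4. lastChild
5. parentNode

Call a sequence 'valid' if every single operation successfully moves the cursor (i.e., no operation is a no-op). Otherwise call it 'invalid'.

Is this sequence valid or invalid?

Answer: valid

Derivation:
After 1 (lastChild): img
After 2 (firstChild): input
After 3 (parentNode): img
After 4 (lastChild): input
After 5 (parentNode): img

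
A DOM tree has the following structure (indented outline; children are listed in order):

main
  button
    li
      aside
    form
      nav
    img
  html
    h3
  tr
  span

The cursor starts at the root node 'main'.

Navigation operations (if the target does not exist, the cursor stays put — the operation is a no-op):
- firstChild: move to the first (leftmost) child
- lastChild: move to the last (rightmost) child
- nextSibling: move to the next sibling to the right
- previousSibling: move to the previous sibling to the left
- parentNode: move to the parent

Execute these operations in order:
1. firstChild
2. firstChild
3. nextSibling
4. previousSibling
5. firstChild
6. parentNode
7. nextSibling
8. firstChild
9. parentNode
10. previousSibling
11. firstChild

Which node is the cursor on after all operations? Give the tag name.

Answer: aside

Derivation:
After 1 (firstChild): button
After 2 (firstChild): li
After 3 (nextSibling): form
After 4 (previousSibling): li
After 5 (firstChild): aside
After 6 (parentNode): li
After 7 (nextSibling): form
After 8 (firstChild): nav
After 9 (parentNode): form
After 10 (previousSibling): li
After 11 (firstChild): aside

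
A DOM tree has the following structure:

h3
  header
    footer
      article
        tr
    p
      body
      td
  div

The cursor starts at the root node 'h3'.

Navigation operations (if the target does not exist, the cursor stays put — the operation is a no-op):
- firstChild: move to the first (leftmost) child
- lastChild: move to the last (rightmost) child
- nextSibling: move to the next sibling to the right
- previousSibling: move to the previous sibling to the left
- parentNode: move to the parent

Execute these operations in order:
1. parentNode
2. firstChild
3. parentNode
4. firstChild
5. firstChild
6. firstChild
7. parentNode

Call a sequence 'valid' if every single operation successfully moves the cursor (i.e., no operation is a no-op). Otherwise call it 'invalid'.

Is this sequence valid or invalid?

Answer: invalid

Derivation:
After 1 (parentNode): h3 (no-op, stayed)
After 2 (firstChild): header
After 3 (parentNode): h3
After 4 (firstChild): header
After 5 (firstChild): footer
After 6 (firstChild): article
After 7 (parentNode): footer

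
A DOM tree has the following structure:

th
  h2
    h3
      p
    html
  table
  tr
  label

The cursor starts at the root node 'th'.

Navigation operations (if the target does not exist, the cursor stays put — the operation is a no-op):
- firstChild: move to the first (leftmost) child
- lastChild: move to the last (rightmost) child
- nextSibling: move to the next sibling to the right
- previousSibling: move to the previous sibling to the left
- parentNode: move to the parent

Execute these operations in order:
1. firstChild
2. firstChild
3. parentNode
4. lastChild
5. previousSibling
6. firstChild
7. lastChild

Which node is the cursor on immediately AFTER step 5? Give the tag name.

After 1 (firstChild): h2
After 2 (firstChild): h3
After 3 (parentNode): h2
After 4 (lastChild): html
After 5 (previousSibling): h3

Answer: h3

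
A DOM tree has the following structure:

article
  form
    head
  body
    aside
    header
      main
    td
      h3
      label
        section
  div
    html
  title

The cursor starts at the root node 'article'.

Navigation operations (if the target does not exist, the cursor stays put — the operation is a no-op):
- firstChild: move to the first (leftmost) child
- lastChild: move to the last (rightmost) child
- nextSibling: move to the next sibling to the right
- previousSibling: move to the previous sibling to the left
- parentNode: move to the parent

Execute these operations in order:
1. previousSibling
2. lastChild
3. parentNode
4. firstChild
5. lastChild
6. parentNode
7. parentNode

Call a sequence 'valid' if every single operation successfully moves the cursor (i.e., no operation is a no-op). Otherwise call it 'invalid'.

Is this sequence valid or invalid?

Answer: invalid

Derivation:
After 1 (previousSibling): article (no-op, stayed)
After 2 (lastChild): title
After 3 (parentNode): article
After 4 (firstChild): form
After 5 (lastChild): head
After 6 (parentNode): form
After 7 (parentNode): article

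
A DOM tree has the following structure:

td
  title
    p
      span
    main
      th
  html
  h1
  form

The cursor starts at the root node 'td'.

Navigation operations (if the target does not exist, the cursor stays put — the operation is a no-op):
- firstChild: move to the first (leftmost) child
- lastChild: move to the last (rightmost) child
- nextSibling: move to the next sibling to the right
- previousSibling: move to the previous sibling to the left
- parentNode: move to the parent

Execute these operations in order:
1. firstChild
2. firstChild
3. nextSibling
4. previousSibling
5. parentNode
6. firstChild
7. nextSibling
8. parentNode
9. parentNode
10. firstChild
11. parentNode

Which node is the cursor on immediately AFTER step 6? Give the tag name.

Answer: p

Derivation:
After 1 (firstChild): title
After 2 (firstChild): p
After 3 (nextSibling): main
After 4 (previousSibling): p
After 5 (parentNode): title
After 6 (firstChild): p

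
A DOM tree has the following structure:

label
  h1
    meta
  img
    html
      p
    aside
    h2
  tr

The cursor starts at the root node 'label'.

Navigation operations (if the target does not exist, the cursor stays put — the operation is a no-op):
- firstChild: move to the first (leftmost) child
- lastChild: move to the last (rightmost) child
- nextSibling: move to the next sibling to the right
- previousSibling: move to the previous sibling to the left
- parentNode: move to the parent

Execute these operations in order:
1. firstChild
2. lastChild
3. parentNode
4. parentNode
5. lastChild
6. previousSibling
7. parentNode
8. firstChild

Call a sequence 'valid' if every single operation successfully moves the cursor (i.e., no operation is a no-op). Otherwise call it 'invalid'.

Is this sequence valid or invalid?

Answer: valid

Derivation:
After 1 (firstChild): h1
After 2 (lastChild): meta
After 3 (parentNode): h1
After 4 (parentNode): label
After 5 (lastChild): tr
After 6 (previousSibling): img
After 7 (parentNode): label
After 8 (firstChild): h1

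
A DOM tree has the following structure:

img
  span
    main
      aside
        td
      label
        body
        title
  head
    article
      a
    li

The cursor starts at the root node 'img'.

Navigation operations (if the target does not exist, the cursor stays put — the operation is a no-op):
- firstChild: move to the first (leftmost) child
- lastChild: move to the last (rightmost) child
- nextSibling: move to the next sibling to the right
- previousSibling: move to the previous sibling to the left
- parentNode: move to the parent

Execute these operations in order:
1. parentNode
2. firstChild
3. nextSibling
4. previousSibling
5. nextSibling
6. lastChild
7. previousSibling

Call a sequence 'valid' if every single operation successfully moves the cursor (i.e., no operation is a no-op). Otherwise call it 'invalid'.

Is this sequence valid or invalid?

After 1 (parentNode): img (no-op, stayed)
After 2 (firstChild): span
After 3 (nextSibling): head
After 4 (previousSibling): span
After 5 (nextSibling): head
After 6 (lastChild): li
After 7 (previousSibling): article

Answer: invalid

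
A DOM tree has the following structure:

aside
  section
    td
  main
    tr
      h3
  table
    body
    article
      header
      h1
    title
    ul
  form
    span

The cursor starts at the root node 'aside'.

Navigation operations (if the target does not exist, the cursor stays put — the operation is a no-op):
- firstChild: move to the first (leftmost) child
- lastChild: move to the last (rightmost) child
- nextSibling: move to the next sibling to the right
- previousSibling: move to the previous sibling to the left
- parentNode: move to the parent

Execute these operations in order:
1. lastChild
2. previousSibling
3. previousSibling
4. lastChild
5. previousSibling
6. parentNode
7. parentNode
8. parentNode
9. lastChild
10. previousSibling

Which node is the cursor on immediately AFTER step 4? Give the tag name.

Answer: tr

Derivation:
After 1 (lastChild): form
After 2 (previousSibling): table
After 3 (previousSibling): main
After 4 (lastChild): tr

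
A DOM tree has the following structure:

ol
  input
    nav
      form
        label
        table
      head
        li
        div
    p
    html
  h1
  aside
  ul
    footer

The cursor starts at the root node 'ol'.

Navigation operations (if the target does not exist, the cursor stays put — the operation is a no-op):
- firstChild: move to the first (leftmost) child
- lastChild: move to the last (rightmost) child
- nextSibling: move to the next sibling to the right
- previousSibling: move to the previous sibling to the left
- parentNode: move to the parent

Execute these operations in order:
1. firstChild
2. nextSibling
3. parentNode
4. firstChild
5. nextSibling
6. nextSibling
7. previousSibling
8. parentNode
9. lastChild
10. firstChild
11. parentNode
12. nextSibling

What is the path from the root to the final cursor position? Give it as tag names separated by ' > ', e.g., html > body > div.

After 1 (firstChild): input
After 2 (nextSibling): h1
After 3 (parentNode): ol
After 4 (firstChild): input
After 5 (nextSibling): h1
After 6 (nextSibling): aside
After 7 (previousSibling): h1
After 8 (parentNode): ol
After 9 (lastChild): ul
After 10 (firstChild): footer
After 11 (parentNode): ul
After 12 (nextSibling): ul (no-op, stayed)

Answer: ol > ul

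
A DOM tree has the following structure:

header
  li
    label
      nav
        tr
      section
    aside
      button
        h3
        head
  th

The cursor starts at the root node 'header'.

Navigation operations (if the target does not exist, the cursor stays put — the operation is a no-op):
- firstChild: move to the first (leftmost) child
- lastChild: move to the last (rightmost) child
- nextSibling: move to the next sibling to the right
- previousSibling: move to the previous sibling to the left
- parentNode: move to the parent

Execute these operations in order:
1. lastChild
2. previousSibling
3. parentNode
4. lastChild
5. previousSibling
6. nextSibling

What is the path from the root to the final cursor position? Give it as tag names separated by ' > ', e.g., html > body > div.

After 1 (lastChild): th
After 2 (previousSibling): li
After 3 (parentNode): header
After 4 (lastChild): th
After 5 (previousSibling): li
After 6 (nextSibling): th

Answer: header > th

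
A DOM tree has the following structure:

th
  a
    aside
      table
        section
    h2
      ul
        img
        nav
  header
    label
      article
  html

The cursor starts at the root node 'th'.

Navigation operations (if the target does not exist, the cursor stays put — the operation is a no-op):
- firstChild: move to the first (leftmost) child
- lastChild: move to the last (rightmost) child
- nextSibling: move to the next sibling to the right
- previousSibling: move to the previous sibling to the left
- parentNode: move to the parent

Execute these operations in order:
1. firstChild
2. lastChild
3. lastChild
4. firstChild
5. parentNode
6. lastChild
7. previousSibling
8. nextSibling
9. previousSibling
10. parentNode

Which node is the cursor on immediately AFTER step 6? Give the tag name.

Answer: nav

Derivation:
After 1 (firstChild): a
After 2 (lastChild): h2
After 3 (lastChild): ul
After 4 (firstChild): img
After 5 (parentNode): ul
After 6 (lastChild): nav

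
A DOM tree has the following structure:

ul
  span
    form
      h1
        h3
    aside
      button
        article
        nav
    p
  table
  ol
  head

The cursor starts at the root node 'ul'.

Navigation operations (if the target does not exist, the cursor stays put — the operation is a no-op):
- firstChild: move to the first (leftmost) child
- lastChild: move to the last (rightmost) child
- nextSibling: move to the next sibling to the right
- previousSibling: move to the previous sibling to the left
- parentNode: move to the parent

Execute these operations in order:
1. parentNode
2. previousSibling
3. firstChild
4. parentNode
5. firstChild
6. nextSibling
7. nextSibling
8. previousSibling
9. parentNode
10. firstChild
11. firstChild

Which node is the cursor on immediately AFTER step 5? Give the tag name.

Answer: span

Derivation:
After 1 (parentNode): ul (no-op, stayed)
After 2 (previousSibling): ul (no-op, stayed)
After 3 (firstChild): span
After 4 (parentNode): ul
After 5 (firstChild): span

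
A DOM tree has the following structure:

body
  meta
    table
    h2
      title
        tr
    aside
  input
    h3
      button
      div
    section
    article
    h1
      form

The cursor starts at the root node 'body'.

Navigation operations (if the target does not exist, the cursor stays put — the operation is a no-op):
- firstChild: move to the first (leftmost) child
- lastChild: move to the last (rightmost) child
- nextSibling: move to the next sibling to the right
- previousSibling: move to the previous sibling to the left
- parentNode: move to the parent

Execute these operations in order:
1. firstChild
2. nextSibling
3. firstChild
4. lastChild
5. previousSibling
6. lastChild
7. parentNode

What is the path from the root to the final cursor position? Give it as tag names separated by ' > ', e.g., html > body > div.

Answer: body > input > h3

Derivation:
After 1 (firstChild): meta
After 2 (nextSibling): input
After 3 (firstChild): h3
After 4 (lastChild): div
After 5 (previousSibling): button
After 6 (lastChild): button (no-op, stayed)
After 7 (parentNode): h3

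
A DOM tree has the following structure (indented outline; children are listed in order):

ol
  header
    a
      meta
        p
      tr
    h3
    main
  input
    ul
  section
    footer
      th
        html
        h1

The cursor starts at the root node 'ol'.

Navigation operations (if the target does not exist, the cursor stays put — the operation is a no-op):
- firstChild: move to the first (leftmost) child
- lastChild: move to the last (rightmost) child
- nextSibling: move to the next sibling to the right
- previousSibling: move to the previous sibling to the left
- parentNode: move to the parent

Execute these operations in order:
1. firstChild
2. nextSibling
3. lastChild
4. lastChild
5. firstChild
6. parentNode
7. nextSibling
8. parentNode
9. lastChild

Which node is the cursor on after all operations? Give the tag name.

After 1 (firstChild): header
After 2 (nextSibling): input
After 3 (lastChild): ul
After 4 (lastChild): ul (no-op, stayed)
After 5 (firstChild): ul (no-op, stayed)
After 6 (parentNode): input
After 7 (nextSibling): section
After 8 (parentNode): ol
After 9 (lastChild): section

Answer: section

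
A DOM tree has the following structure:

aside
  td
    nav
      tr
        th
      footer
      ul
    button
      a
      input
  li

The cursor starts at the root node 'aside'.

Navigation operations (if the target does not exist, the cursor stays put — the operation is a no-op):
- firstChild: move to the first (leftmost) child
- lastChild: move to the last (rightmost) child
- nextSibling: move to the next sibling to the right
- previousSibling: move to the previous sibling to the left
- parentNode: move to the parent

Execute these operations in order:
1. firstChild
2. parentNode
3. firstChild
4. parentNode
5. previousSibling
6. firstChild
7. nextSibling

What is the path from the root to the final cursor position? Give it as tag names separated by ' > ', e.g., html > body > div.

After 1 (firstChild): td
After 2 (parentNode): aside
After 3 (firstChild): td
After 4 (parentNode): aside
After 5 (previousSibling): aside (no-op, stayed)
After 6 (firstChild): td
After 7 (nextSibling): li

Answer: aside > li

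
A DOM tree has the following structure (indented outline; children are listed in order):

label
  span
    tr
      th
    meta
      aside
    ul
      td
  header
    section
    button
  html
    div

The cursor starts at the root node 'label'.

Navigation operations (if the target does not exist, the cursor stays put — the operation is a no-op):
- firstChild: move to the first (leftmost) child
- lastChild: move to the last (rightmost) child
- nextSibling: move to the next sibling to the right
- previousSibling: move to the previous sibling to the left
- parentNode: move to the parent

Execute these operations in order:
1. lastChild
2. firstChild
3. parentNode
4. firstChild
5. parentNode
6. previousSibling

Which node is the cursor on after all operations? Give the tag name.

After 1 (lastChild): html
After 2 (firstChild): div
After 3 (parentNode): html
After 4 (firstChild): div
After 5 (parentNode): html
After 6 (previousSibling): header

Answer: header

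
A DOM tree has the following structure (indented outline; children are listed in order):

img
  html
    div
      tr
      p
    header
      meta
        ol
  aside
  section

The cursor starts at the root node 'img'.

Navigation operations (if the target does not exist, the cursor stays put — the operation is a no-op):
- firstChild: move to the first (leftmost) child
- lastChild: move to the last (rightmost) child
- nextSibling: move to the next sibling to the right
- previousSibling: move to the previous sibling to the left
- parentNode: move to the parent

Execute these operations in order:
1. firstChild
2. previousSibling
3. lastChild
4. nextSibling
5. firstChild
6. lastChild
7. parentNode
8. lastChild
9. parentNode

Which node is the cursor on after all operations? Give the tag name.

Answer: meta

Derivation:
After 1 (firstChild): html
After 2 (previousSibling): html (no-op, stayed)
After 3 (lastChild): header
After 4 (nextSibling): header (no-op, stayed)
After 5 (firstChild): meta
After 6 (lastChild): ol
After 7 (parentNode): meta
After 8 (lastChild): ol
After 9 (parentNode): meta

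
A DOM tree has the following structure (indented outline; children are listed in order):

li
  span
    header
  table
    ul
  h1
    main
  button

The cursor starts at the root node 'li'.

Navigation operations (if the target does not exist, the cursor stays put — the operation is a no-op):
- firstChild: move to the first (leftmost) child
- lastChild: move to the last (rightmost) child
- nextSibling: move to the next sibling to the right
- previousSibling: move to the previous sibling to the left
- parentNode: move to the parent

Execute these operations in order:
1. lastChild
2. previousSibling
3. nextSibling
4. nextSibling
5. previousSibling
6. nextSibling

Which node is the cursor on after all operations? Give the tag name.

Answer: button

Derivation:
After 1 (lastChild): button
After 2 (previousSibling): h1
After 3 (nextSibling): button
After 4 (nextSibling): button (no-op, stayed)
After 5 (previousSibling): h1
After 6 (nextSibling): button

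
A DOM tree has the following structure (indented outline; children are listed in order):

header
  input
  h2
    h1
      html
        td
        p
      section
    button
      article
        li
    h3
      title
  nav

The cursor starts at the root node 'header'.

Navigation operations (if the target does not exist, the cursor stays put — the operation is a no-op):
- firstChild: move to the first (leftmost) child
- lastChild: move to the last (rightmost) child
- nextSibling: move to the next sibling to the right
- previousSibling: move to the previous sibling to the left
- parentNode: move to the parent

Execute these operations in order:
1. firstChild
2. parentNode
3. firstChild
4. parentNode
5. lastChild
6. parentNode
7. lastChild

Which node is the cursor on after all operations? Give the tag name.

Answer: nav

Derivation:
After 1 (firstChild): input
After 2 (parentNode): header
After 3 (firstChild): input
After 4 (parentNode): header
After 5 (lastChild): nav
After 6 (parentNode): header
After 7 (lastChild): nav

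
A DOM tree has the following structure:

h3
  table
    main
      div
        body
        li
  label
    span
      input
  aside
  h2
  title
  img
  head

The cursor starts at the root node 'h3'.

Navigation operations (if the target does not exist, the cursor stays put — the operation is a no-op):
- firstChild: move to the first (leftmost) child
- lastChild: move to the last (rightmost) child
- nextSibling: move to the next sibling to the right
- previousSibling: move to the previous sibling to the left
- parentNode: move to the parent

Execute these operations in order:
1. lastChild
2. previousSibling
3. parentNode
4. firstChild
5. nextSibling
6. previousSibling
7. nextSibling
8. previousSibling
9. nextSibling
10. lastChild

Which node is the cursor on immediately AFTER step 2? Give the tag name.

After 1 (lastChild): head
After 2 (previousSibling): img

Answer: img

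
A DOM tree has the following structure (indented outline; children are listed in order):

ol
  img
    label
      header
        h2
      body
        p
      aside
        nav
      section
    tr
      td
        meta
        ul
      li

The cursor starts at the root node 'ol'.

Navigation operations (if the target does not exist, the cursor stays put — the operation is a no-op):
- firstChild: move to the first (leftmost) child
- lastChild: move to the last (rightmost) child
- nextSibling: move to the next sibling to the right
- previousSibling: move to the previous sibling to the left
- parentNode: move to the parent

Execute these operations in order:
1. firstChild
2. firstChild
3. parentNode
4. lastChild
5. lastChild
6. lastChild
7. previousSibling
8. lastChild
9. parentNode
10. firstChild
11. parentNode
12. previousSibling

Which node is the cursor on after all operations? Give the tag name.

Answer: td

Derivation:
After 1 (firstChild): img
After 2 (firstChild): label
After 3 (parentNode): img
After 4 (lastChild): tr
After 5 (lastChild): li
After 6 (lastChild): li (no-op, stayed)
After 7 (previousSibling): td
After 8 (lastChild): ul
After 9 (parentNode): td
After 10 (firstChild): meta
After 11 (parentNode): td
After 12 (previousSibling): td (no-op, stayed)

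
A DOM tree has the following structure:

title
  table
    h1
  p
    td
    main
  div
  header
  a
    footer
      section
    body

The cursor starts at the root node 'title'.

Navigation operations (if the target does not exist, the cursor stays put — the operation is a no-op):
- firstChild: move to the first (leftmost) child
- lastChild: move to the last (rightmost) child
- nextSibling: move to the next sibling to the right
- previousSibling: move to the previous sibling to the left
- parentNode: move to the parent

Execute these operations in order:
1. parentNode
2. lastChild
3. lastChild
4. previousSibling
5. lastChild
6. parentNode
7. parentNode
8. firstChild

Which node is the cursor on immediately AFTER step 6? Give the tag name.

Answer: footer

Derivation:
After 1 (parentNode): title (no-op, stayed)
After 2 (lastChild): a
After 3 (lastChild): body
After 4 (previousSibling): footer
After 5 (lastChild): section
After 6 (parentNode): footer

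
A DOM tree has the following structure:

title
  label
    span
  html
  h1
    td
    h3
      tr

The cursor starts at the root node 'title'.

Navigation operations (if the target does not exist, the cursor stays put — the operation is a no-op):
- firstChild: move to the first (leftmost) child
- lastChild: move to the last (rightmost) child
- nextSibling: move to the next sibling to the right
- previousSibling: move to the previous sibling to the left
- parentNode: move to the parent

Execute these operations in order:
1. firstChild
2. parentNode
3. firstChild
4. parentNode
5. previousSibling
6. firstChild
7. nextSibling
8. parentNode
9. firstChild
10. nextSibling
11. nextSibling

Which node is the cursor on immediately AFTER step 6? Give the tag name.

After 1 (firstChild): label
After 2 (parentNode): title
After 3 (firstChild): label
After 4 (parentNode): title
After 5 (previousSibling): title (no-op, stayed)
After 6 (firstChild): label

Answer: label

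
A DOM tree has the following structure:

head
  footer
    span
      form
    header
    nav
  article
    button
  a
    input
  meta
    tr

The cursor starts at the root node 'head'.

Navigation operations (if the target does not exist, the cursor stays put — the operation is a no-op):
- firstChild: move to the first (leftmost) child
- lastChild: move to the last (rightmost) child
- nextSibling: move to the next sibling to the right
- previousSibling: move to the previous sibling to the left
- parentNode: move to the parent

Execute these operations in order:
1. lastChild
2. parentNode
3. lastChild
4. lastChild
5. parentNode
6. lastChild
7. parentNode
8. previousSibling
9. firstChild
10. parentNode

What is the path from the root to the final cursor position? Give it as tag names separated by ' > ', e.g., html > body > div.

Answer: head > a

Derivation:
After 1 (lastChild): meta
After 2 (parentNode): head
After 3 (lastChild): meta
After 4 (lastChild): tr
After 5 (parentNode): meta
After 6 (lastChild): tr
After 7 (parentNode): meta
After 8 (previousSibling): a
After 9 (firstChild): input
After 10 (parentNode): a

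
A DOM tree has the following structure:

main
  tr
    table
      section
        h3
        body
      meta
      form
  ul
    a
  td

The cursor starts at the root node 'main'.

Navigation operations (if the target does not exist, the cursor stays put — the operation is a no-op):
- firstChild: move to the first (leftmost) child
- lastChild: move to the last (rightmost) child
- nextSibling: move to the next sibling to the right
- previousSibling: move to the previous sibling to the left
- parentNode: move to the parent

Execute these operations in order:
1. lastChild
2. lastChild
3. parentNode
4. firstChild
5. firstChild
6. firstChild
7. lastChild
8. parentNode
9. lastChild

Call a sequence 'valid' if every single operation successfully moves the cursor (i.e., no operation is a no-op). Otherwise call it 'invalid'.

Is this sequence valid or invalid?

After 1 (lastChild): td
After 2 (lastChild): td (no-op, stayed)
After 3 (parentNode): main
After 4 (firstChild): tr
After 5 (firstChild): table
After 6 (firstChild): section
After 7 (lastChild): body
After 8 (parentNode): section
After 9 (lastChild): body

Answer: invalid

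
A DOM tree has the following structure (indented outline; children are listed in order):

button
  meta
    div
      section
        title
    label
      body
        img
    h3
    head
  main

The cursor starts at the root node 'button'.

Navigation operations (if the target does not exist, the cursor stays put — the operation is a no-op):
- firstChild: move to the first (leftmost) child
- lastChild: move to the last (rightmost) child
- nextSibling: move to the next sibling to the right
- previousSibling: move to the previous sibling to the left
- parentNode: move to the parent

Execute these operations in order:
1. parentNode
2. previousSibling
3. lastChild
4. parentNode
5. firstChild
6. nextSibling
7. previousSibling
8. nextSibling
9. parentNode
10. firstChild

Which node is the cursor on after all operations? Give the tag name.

Answer: meta

Derivation:
After 1 (parentNode): button (no-op, stayed)
After 2 (previousSibling): button (no-op, stayed)
After 3 (lastChild): main
After 4 (parentNode): button
After 5 (firstChild): meta
After 6 (nextSibling): main
After 7 (previousSibling): meta
After 8 (nextSibling): main
After 9 (parentNode): button
After 10 (firstChild): meta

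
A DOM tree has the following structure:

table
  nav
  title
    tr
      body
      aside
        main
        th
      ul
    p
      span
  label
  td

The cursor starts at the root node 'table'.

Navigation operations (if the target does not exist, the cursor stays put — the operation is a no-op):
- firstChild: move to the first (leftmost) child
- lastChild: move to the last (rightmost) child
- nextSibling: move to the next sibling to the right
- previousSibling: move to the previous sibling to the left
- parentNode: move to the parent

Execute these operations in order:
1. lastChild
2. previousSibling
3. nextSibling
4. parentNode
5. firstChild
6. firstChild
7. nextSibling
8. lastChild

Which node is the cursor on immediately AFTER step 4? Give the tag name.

After 1 (lastChild): td
After 2 (previousSibling): label
After 3 (nextSibling): td
After 4 (parentNode): table

Answer: table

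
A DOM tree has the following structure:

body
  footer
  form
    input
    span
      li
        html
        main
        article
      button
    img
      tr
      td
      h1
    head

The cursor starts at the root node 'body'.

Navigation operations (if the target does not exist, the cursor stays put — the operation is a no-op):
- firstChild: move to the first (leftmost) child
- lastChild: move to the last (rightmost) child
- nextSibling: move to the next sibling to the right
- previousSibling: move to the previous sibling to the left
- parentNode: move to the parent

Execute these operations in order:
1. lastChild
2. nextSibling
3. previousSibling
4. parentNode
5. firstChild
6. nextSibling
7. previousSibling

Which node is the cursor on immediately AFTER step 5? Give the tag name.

After 1 (lastChild): form
After 2 (nextSibling): form (no-op, stayed)
After 3 (previousSibling): footer
After 4 (parentNode): body
After 5 (firstChild): footer

Answer: footer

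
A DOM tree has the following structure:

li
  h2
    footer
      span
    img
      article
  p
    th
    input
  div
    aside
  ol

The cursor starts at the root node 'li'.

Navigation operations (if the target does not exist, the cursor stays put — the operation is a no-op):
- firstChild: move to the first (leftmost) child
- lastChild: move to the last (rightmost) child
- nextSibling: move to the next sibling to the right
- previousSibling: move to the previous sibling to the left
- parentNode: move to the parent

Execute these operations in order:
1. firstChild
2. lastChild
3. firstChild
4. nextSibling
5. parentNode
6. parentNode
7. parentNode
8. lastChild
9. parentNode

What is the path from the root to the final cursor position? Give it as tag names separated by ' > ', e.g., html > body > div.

After 1 (firstChild): h2
After 2 (lastChild): img
After 3 (firstChild): article
After 4 (nextSibling): article (no-op, stayed)
After 5 (parentNode): img
After 6 (parentNode): h2
After 7 (parentNode): li
After 8 (lastChild): ol
After 9 (parentNode): li

Answer: li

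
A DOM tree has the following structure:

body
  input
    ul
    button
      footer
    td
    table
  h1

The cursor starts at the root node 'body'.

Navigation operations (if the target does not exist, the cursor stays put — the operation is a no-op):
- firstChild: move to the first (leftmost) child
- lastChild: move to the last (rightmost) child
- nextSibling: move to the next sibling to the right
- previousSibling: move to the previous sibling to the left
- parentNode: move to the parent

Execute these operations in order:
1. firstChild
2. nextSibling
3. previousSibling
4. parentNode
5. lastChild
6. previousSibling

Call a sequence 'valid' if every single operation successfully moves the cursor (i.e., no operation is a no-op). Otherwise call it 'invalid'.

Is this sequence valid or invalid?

Answer: valid

Derivation:
After 1 (firstChild): input
After 2 (nextSibling): h1
After 3 (previousSibling): input
After 4 (parentNode): body
After 5 (lastChild): h1
After 6 (previousSibling): input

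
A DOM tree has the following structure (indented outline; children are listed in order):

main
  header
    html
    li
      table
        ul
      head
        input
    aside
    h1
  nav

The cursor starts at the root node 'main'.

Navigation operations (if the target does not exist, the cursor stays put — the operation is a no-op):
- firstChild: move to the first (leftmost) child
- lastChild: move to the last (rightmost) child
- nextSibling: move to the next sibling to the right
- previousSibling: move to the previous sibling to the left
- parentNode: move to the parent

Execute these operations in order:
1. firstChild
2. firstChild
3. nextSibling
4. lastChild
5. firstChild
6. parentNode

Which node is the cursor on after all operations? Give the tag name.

Answer: head

Derivation:
After 1 (firstChild): header
After 2 (firstChild): html
After 3 (nextSibling): li
After 4 (lastChild): head
After 5 (firstChild): input
After 6 (parentNode): head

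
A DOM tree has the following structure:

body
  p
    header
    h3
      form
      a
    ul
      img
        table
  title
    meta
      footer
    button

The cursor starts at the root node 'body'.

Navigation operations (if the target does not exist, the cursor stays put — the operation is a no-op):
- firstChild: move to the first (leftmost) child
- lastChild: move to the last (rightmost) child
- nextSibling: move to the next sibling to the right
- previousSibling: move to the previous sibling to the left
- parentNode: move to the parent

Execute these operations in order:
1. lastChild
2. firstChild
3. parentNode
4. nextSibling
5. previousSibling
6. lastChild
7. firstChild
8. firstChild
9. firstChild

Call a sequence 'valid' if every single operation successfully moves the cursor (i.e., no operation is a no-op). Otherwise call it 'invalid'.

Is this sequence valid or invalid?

After 1 (lastChild): title
After 2 (firstChild): meta
After 3 (parentNode): title
After 4 (nextSibling): title (no-op, stayed)
After 5 (previousSibling): p
After 6 (lastChild): ul
After 7 (firstChild): img
After 8 (firstChild): table
After 9 (firstChild): table (no-op, stayed)

Answer: invalid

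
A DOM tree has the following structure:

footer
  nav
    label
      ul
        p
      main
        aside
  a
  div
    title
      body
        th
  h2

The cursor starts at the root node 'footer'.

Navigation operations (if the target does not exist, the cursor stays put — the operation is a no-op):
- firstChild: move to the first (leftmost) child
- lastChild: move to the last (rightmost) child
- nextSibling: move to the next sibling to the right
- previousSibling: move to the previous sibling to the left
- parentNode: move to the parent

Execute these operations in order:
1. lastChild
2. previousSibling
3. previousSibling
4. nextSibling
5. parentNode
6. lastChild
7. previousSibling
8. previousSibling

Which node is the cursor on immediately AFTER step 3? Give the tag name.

Answer: a

Derivation:
After 1 (lastChild): h2
After 2 (previousSibling): div
After 3 (previousSibling): a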